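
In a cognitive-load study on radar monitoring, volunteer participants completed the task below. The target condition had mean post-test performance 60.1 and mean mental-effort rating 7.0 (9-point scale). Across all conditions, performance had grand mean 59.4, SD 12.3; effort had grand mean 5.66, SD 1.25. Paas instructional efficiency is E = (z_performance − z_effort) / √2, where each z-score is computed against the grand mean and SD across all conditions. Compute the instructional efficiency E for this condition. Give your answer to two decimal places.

-0.72

z_performance = (60.1 − 59.4) / 12.3 = 0.7000 / 12.3 = 0.0569.
z_effort = (7.0 − 5.66) / 1.25 = 1.3400 / 1.25 = 1.0720.
z_P − z_E = 0.0569 − 1.0720 = -1.0151.
E = -1.0151 / √2 = -1.0151 / 1.41421 = -0.7178 ≈ -0.72.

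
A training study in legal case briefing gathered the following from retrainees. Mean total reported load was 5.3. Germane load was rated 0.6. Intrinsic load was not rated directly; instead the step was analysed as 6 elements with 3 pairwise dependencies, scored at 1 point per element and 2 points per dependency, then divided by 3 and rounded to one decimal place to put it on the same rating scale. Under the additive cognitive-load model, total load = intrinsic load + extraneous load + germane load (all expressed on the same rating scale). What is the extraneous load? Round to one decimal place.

0.7

Intrinsic (element-interactivity): (6 × 1 + 3 × 2) / 3 = 12 / 3 = 4.0000 → 4.0.
extraneous load = total − intrinsic − germane
             = 5.3 − 4.0 − 0.6 = 0.7.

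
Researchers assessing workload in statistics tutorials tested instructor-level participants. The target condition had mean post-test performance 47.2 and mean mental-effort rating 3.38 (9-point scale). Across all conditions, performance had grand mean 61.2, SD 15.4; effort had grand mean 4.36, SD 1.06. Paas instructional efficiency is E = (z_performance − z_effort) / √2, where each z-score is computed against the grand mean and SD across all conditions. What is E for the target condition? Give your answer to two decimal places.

0.01

z_performance = (47.2 − 61.2) / 15.4 = -14.0000 / 15.4 = -0.9091.
z_effort = (3.38 − 4.36) / 1.06 = -0.9800 / 1.06 = -0.9245.
z_P − z_E = -0.9091 − (-0.9245) = 0.0154.
E = 0.0154 / √2 = 0.0154 / 1.41421 = 0.0109 ≈ 0.01.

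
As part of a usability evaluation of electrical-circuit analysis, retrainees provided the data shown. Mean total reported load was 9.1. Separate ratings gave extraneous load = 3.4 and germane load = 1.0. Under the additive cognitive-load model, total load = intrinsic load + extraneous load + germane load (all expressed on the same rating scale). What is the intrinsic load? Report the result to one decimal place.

intrinsic load = total − extraneous − germane
             = 9.1 − 3.4 − 1.0 = 4.7.

4.7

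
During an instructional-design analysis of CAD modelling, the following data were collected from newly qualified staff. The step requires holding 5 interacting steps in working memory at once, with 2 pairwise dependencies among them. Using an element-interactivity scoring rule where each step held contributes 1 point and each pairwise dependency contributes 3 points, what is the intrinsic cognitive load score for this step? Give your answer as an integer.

11

Element contribution: 5 × 1 = 5.
Interaction contribution: 2 × 3 = 6.
Intrinsic load = 5 + 6 = 11.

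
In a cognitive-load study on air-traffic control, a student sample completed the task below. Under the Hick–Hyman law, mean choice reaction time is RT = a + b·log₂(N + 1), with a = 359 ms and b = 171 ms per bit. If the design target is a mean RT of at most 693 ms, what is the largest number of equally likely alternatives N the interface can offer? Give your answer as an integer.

Set 359 + 171·log₂(N + 1) ≤ 693.
log₂(N + 1) ≤ (693 − 359) / 171 = 1.9532.
N + 1 ≤ 2^1.9532 = 3.8723.
N ≤ 2.8723, so the largest integer N is 2.

2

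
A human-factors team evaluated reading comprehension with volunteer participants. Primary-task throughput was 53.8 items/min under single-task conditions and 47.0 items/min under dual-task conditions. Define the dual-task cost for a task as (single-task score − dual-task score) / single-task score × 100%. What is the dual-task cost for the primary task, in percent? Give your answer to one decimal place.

12.6

Cost = (53.8 − 47.0) / 53.8 × 100%
     = 6.8000 / 53.8 × 100% = 12.6394%.
≈ 12.6%.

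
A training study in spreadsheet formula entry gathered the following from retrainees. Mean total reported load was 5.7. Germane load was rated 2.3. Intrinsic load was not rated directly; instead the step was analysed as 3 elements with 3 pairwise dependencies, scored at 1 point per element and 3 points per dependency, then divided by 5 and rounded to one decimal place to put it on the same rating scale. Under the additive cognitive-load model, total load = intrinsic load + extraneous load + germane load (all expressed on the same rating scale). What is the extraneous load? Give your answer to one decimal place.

1.0

Intrinsic (element-interactivity): (3 × 1 + 3 × 3) / 5 = 12 / 5 = 2.4000 → 2.4.
extraneous load = total − intrinsic − germane
             = 5.7 − 2.4 − 2.3 = 1.0.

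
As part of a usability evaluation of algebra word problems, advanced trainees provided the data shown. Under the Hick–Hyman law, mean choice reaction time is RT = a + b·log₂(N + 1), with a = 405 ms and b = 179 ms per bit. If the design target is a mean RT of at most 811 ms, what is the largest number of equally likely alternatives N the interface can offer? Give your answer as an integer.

Set 405 + 179·log₂(N + 1) ≤ 811.
log₂(N + 1) ≤ (811 − 405) / 179 = 2.2682.
N + 1 ≤ 2^2.2682 = 4.8172.
N ≤ 3.8172, so the largest integer N is 3.

3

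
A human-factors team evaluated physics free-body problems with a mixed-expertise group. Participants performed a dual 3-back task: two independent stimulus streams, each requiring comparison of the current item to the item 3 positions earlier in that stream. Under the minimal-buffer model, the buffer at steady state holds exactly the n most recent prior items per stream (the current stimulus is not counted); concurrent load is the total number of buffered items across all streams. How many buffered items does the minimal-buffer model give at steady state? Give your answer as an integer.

Each stream's buffer holds its 3 most recent prior items.
Two independent streams: 2 × 3 = 6 buffered items at steady state.

6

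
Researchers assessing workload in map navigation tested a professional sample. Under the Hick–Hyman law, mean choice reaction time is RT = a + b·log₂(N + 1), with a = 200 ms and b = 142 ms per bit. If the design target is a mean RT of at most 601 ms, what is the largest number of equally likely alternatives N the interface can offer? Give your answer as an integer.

6

Set 200 + 142·log₂(N + 1) ≤ 601.
log₂(N + 1) ≤ (601 − 200) / 142 = 2.8239.
N + 1 ≤ 2^2.8239 = 7.0807.
N ≤ 6.0807, so the largest integer N is 6.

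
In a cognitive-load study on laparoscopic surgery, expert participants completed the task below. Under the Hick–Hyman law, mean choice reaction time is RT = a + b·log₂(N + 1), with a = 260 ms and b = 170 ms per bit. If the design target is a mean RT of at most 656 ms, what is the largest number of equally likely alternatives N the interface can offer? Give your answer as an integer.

4

Set 260 + 170·log₂(N + 1) ≤ 656.
log₂(N + 1) ≤ (656 − 260) / 170 = 2.3294.
N + 1 ≤ 2^2.3294 = 5.0260.
N ≤ 4.0260, so the largest integer N is 4.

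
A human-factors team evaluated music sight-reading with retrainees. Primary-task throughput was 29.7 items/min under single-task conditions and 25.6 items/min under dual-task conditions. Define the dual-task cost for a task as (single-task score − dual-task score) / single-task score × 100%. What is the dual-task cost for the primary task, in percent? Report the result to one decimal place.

13.8

Cost = (29.7 − 25.6) / 29.7 × 100%
     = 4.1000 / 29.7 × 100% = 13.8047%.
≈ 13.8%.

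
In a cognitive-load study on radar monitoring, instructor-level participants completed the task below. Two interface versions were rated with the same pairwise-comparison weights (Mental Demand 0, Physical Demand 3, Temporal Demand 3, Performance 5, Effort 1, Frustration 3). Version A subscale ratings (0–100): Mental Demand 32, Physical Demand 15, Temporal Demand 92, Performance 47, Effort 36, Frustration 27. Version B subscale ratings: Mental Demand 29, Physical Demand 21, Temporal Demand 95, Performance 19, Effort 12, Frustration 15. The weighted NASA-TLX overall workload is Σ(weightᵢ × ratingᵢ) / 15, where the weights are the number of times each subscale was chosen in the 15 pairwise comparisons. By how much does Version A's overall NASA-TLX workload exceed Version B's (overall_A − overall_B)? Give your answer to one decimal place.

Version A weighted sum = 0·32 + 3·15 + 3·92 + 5·47 + 1·36 + 3·27 = 0 + 45 + 276 + 235 + 36 + 81 = 673; overall_A = 673/15 = 44.8667.
Version B weighted sum = 0·29 + 3·21 + 3·95 + 5·19 + 1·12 + 3·15 = 0 + 63 + 285 + 95 + 12 + 45 = 500; overall_B = 500/15 = 33.3333.
Difference = 44.8667 − 33.3333 = 11.5334 ≈ 11.5.

11.5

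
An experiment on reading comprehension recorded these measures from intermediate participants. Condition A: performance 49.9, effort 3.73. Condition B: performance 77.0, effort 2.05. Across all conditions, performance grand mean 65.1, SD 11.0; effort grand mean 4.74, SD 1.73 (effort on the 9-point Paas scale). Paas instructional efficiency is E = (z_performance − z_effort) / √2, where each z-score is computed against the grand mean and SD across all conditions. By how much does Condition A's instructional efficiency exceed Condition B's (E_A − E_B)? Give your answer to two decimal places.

-2.43

Condition A: z_P = (49.9 − 65.1)/11.0 = -1.3818; z_E = (3.73 − 4.74)/1.73 = -0.5838; E_A = (-1.3818 − (-0.5838))/√2 = -0.5643.
Condition B: z_P = (77.0 − 65.1)/11.0 = 1.0818; z_E = (2.05 − 4.74)/1.73 = -1.5549; E_B = (1.0818 − (-1.5549))/√2 = 1.8644.
E_A − E_B = -0.5643 − 1.8644 = -2.4287 ≈ -2.43.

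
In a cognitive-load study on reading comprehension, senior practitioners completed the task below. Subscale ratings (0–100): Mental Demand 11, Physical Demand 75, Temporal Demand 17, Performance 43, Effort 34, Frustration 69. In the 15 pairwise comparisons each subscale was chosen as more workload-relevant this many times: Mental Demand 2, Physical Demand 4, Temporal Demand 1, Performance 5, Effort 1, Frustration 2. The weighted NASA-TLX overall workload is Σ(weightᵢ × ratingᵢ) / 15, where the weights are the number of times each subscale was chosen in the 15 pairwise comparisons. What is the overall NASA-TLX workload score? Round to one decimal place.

48.4

The tallies are the weights (they sum to 15).
Weighted sum = 2·11 + 4·75 + 1·17 + 5·43 + 1·34 + 2·69
            = 22 + 300 + 17 + 215 + 34 + 138 = 726.
Overall workload = 726 / 15 = 48.4000 ≈ 48.4.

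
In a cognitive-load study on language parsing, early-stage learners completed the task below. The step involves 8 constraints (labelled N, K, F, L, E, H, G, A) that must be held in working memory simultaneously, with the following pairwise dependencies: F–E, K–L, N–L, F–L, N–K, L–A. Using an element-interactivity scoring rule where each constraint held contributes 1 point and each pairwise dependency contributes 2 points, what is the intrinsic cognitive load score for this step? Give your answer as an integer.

20

Count of constraints held simultaneously: 8.
Count of pairwise dependencies listed: 6.
Element contribution: 8 × 1 = 8.
Interaction contribution: 6 × 2 = 12.
Intrinsic load = 8 + 12 = 20.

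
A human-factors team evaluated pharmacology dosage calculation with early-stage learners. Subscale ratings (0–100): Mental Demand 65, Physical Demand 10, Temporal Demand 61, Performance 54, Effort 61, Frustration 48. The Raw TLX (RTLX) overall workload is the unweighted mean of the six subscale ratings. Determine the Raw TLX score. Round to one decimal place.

49.8

Sum of ratings = 65 + 10 + 61 + 54 + 61 + 48 = 299.
RTLX = 299 / 6 = 49.8333 ≈ 49.8.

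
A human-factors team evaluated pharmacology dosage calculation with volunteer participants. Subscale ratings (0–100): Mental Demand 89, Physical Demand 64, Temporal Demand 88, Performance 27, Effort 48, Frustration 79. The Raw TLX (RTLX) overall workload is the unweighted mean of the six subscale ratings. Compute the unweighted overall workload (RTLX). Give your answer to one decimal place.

65.8

Sum of ratings = 89 + 64 + 88 + 27 + 48 + 79 = 395.
RTLX = 395 / 6 = 65.8333 ≈ 65.8.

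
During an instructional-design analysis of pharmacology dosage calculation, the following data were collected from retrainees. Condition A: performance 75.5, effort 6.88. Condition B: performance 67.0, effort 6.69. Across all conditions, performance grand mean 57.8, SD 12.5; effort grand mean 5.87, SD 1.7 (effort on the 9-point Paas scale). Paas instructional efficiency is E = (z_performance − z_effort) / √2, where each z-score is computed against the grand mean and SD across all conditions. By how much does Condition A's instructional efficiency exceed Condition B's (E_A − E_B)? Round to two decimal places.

0.40

Condition A: z_P = (75.5 − 57.8)/12.5 = 1.4160; z_E = (6.88 − 5.87)/1.7 = 0.5941; E_A = (1.4160 − 0.5941)/√2 = 0.5812.
Condition B: z_P = (67.0 − 57.8)/12.5 = 0.7360; z_E = (6.69 − 5.87)/1.7 = 0.4824; E_B = (0.7360 − 0.4824)/√2 = 0.1793.
E_A − E_B = 0.5812 − 0.1793 = 0.4019 ≈ 0.40.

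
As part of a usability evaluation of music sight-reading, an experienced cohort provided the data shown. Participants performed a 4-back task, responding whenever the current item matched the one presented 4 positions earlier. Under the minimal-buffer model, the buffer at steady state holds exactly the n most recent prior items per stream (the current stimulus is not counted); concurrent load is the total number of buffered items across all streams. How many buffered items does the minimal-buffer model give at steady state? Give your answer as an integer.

The buffer holds the 4 most recent prior items.
Steady-state concurrent load = 4 items.

4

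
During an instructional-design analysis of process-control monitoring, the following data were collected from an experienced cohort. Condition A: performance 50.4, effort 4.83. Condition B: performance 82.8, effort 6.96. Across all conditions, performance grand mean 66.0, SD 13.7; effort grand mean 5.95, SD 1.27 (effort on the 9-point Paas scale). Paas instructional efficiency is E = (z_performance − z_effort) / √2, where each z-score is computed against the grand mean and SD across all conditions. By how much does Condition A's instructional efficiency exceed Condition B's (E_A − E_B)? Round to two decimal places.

-0.49

Condition A: z_P = (50.4 − 66.0)/13.7 = -1.1387; z_E = (4.83 − 5.95)/1.27 = -0.8819; E_A = (-1.1387 − (-0.8819))/√2 = -0.1816.
Condition B: z_P = (82.8 − 66.0)/13.7 = 1.2263; z_E = (6.96 − 5.95)/1.27 = 0.7953; E_B = (1.2263 − 0.7953)/√2 = 0.3048.
E_A − E_B = -0.1816 − 0.3048 = -0.4864 ≈ -0.49.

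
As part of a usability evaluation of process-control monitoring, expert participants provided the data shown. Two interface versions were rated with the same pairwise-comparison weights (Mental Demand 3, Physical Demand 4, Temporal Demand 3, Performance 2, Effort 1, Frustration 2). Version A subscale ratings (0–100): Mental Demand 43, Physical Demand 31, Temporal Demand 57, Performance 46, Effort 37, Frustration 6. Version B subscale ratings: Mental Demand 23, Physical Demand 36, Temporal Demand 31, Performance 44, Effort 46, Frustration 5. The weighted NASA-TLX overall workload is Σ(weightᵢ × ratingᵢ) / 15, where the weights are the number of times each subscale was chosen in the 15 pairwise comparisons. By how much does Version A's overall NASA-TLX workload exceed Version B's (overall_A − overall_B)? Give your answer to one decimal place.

7.7

Version A weighted sum = 3·43 + 4·31 + 3·57 + 2·46 + 1·37 + 2·6 = 129 + 124 + 171 + 92 + 37 + 12 = 565; overall_A = 565/15 = 37.6667.
Version B weighted sum = 3·23 + 4·36 + 3·31 + 2·44 + 1·46 + 2·5 = 69 + 144 + 93 + 88 + 46 + 10 = 450; overall_B = 450/15 = 30.0000.
Difference = 37.6667 − 30.0000 = 7.6667 ≈ 7.7.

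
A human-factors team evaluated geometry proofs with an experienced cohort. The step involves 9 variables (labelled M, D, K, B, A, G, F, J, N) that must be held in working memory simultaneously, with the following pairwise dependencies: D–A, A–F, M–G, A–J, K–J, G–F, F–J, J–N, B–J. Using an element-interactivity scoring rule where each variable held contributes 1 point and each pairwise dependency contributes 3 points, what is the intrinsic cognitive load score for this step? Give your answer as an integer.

Count of variables held simultaneously: 9.
Count of pairwise dependencies listed: 9.
Element contribution: 9 × 1 = 9.
Interaction contribution: 9 × 3 = 27.
Intrinsic load = 9 + 27 = 36.

36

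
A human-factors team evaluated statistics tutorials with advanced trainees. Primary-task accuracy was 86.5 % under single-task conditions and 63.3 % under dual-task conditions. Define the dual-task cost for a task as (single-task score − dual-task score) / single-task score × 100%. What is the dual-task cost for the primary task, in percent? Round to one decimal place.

Cost = (86.5 − 63.3) / 86.5 × 100%
     = 23.2000 / 86.5 × 100% = 26.8208%.
≈ 26.8%.

26.8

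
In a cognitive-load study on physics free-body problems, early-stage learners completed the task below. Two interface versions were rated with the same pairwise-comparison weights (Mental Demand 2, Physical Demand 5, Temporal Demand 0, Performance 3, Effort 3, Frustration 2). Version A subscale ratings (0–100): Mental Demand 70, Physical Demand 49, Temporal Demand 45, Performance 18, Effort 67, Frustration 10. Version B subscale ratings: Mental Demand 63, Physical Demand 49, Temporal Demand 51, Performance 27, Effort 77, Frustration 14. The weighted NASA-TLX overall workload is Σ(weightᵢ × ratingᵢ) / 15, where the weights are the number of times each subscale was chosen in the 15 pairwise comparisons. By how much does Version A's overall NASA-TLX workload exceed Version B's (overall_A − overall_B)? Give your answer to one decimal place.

-3.4

Version A weighted sum = 2·70 + 5·49 + 0·45 + 3·18 + 3·67 + 2·10 = 140 + 245 + 0 + 54 + 201 + 20 = 660; overall_A = 660/15 = 44.0000.
Version B weighted sum = 2·63 + 5·49 + 0·51 + 3·27 + 3·77 + 2·14 = 126 + 245 + 0 + 81 + 231 + 28 = 711; overall_B = 711/15 = 47.4000.
Difference = 44.0000 − 47.4000 = -3.4000 ≈ -3.4.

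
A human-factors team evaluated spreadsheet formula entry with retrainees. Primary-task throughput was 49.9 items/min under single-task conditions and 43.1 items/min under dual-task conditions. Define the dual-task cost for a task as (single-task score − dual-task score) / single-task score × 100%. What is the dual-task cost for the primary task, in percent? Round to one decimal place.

Cost = (49.9 − 43.1) / 49.9 × 100%
     = 6.8000 / 49.9 × 100% = 13.6273%.
≈ 13.6%.

13.6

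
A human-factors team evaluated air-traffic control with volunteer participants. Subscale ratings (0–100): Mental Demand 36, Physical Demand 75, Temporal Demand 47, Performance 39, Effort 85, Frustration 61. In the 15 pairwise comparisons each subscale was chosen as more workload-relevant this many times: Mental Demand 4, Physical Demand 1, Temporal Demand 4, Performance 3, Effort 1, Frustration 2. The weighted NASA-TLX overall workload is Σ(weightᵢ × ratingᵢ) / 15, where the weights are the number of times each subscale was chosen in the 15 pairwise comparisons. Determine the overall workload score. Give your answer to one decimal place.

The tallies are the weights (they sum to 15).
Weighted sum = 4·36 + 1·75 + 4·47 + 3·39 + 1·85 + 2·61
            = 144 + 75 + 188 + 117 + 85 + 122 = 731.
Overall workload = 731 / 15 = 48.7333 ≈ 48.7.

48.7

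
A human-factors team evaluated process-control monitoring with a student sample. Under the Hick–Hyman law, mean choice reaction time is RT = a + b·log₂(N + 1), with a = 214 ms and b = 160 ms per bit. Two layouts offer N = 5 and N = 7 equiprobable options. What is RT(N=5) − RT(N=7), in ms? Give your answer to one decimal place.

-66.4

RT(5) = 214 + 160·log₂(6) = 214 + 160·2.5850 = 627.6000 ms.
RT(7) = 214 + 160·log₂(8) = 214 + 160·3.0000 = 694.0000 ms.
Difference = 627.6000 − 694.0000 = -66.4000 ≈ -66.4 ms.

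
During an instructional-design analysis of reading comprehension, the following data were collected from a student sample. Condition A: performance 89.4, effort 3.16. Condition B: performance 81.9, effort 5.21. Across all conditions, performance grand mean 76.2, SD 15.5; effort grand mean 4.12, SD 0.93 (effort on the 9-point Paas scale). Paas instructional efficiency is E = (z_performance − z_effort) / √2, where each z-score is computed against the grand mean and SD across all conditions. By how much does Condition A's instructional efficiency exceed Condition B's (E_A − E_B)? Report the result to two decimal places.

Condition A: z_P = (89.4 − 76.2)/15.5 = 0.8516; z_E = (3.16 − 4.12)/0.93 = -1.0323; E_A = (0.8516 − (-1.0323))/√2 = 1.3321.
Condition B: z_P = (81.9 − 76.2)/15.5 = 0.3677; z_E = (5.21 − 4.12)/0.93 = 1.1720; E_B = (0.3677 − 1.1720)/√2 = -0.5687.
E_A − E_B = 1.3321 − (-0.5687) = 1.9008 ≈ 1.90.

1.90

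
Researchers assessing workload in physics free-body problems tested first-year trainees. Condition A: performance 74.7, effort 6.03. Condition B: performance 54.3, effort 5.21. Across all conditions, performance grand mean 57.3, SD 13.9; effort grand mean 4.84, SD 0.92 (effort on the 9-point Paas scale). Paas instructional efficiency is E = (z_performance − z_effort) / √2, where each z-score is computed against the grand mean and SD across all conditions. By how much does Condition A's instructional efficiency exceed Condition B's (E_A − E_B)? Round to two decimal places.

Condition A: z_P = (74.7 − 57.3)/13.9 = 1.2518; z_E = (6.03 − 4.84)/0.92 = 1.2935; E_A = (1.2518 − 1.2935)/√2 = -0.0295.
Condition B: z_P = (54.3 − 57.3)/13.9 = -0.2158; z_E = (5.21 − 4.84)/0.92 = 0.4022; E_B = (-0.2158 − 0.4022)/√2 = -0.4370.
E_A − E_B = -0.0295 − (-0.4370) = 0.4075 ≈ 0.41.

0.41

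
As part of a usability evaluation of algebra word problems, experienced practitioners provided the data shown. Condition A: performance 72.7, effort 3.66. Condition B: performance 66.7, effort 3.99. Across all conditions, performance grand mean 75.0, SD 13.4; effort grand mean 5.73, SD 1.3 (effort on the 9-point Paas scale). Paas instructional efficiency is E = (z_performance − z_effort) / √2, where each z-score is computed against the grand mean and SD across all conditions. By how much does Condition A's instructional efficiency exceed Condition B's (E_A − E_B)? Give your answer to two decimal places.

Condition A: z_P = (72.7 − 75.0)/13.4 = -0.1716; z_E = (3.66 − 5.73)/1.3 = -1.5923; E_A = (-0.1716 − (-1.5923))/√2 = 1.0046.
Condition B: z_P = (66.7 − 75.0)/13.4 = -0.6194; z_E = (3.99 − 5.73)/1.3 = -1.3385; E_B = (-0.6194 − (-1.3385))/√2 = 0.5085.
E_A − E_B = 1.0046 − 0.5085 = 0.4961 ≈ 0.50.

0.50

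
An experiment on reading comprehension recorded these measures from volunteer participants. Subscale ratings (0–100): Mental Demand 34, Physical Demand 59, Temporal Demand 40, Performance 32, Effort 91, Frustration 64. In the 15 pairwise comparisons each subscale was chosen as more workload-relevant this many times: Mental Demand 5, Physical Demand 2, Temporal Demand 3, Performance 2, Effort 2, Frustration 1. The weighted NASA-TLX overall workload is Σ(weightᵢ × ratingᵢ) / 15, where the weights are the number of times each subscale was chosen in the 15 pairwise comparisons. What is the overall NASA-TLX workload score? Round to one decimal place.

47.9

The tallies are the weights (they sum to 15).
Weighted sum = 5·34 + 2·59 + 3·40 + 2·32 + 2·91 + 1·64
            = 170 + 118 + 120 + 64 + 182 + 64 = 718.
Overall workload = 718 / 15 = 47.8667 ≈ 47.9.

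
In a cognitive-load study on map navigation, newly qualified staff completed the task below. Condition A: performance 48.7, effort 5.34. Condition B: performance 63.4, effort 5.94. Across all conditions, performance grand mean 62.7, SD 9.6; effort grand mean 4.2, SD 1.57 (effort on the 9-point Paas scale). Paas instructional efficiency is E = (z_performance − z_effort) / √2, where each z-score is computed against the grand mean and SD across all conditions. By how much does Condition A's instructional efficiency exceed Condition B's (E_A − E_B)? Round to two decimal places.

-0.81

Condition A: z_P = (48.7 − 62.7)/9.6 = -1.4583; z_E = (5.34 − 4.2)/1.57 = 0.7261; E_A = (-1.4583 − 0.7261)/√2 = -1.5446.
Condition B: z_P = (63.4 − 62.7)/9.6 = 0.0729; z_E = (5.94 − 4.2)/1.57 = 1.1083; E_B = (0.0729 − 1.1083)/√2 = -0.7321.
E_A − E_B = -1.5446 − (-0.7321) = -0.8125 ≈ -0.81.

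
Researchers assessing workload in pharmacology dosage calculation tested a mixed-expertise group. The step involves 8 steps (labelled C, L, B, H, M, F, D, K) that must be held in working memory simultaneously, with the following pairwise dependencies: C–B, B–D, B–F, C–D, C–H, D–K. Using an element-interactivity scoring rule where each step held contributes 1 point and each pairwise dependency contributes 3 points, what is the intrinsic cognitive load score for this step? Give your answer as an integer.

Count of steps held simultaneously: 8.
Count of pairwise dependencies listed: 6.
Element contribution: 8 × 1 = 8.
Interaction contribution: 6 × 3 = 18.
Intrinsic load = 8 + 18 = 26.

26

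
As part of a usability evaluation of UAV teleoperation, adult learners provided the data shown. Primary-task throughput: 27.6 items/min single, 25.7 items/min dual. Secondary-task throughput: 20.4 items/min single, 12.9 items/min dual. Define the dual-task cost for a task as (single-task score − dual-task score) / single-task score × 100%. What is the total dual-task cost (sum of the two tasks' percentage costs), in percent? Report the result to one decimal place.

43.6

Primary cost = (27.6 − 25.7) / 27.6 × 100% = 6.8841%.
Secondary cost = (20.4 − 12.9) / 20.4 × 100% = 36.7647%.
Total = 6.8841% + 36.7647% = 43.6488% ≈ 43.6%.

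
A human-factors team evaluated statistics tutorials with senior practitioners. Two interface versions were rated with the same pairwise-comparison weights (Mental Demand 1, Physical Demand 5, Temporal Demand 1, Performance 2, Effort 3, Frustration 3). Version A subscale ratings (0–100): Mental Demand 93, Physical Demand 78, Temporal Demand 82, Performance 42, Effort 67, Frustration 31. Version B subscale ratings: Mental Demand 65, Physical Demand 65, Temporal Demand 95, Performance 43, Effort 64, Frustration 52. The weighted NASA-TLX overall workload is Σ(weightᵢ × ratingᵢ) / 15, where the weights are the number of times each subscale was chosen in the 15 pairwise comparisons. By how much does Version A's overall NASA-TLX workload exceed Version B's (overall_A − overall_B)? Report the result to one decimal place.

1.6

Version A weighted sum = 1·93 + 5·78 + 1·82 + 2·42 + 3·67 + 3·31 = 93 + 390 + 82 + 84 + 201 + 93 = 943; overall_A = 943/15 = 62.8667.
Version B weighted sum = 1·65 + 5·65 + 1·95 + 2·43 + 3·64 + 3·52 = 65 + 325 + 95 + 86 + 192 + 156 = 919; overall_B = 919/15 = 61.2667.
Difference = 62.8667 − 61.2667 = 1.6000 ≈ 1.6.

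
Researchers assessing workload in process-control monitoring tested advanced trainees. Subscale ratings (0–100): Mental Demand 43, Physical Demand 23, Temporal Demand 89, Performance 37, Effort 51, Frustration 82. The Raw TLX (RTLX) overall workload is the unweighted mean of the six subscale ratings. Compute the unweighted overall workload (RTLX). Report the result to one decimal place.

54.2

Sum of ratings = 43 + 23 + 89 + 37 + 51 + 82 = 325.
RTLX = 325 / 6 = 54.1667 ≈ 54.2.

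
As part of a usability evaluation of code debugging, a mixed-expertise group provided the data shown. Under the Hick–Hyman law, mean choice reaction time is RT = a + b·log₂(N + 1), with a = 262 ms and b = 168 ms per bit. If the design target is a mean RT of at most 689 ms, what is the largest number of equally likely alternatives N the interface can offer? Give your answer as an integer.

Set 262 + 168·log₂(N + 1) ≤ 689.
log₂(N + 1) ≤ (689 − 262) / 168 = 2.5417.
N + 1 ≤ 2^2.5417 = 5.8227.
N ≤ 4.8227, so the largest integer N is 4.

4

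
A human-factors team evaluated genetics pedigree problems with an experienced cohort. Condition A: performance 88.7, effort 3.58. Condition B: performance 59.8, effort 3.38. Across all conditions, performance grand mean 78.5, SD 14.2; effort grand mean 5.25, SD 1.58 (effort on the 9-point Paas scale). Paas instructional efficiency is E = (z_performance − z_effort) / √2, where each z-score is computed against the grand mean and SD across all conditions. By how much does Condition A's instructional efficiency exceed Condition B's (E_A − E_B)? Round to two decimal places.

1.35

Condition A: z_P = (88.7 − 78.5)/14.2 = 0.7183; z_E = (3.58 − 5.25)/1.58 = -1.0570; E_A = (0.7183 − (-1.0570))/√2 = 1.2553.
Condition B: z_P = (59.8 − 78.5)/14.2 = -1.3169; z_E = (3.38 − 5.25)/1.58 = -1.1835; E_B = (-1.3169 − (-1.1835))/√2 = -0.0943.
E_A − E_B = 1.2553 − (-0.0943) = 1.3496 ≈ 1.35.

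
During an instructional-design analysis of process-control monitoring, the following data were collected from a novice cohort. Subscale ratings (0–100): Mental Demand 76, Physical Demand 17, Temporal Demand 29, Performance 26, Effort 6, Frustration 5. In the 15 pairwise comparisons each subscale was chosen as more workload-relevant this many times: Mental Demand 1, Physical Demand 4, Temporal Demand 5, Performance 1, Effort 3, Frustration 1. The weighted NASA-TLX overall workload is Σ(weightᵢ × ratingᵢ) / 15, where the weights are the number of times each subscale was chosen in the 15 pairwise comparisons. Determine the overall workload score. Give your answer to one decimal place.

The tallies are the weights (they sum to 15).
Weighted sum = 1·76 + 4·17 + 5·29 + 1·26 + 3·6 + 1·5
            = 76 + 68 + 145 + 26 + 18 + 5 = 338.
Overall workload = 338 / 15 = 22.5333 ≈ 22.5.

22.5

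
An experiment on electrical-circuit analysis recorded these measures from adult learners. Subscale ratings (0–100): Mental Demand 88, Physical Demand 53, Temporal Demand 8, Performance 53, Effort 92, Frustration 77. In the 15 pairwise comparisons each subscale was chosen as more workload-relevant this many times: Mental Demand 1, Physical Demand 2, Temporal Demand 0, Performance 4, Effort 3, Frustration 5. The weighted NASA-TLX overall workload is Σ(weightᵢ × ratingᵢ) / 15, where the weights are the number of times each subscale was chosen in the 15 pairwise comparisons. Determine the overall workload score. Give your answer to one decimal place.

71.1

The tallies are the weights (they sum to 15).
Weighted sum = 1·88 + 2·53 + 0·8 + 4·53 + 3·92 + 5·77
            = 88 + 106 + 0 + 212 + 276 + 385 = 1067.
Overall workload = 1067 / 15 = 71.1333 ≈ 71.1.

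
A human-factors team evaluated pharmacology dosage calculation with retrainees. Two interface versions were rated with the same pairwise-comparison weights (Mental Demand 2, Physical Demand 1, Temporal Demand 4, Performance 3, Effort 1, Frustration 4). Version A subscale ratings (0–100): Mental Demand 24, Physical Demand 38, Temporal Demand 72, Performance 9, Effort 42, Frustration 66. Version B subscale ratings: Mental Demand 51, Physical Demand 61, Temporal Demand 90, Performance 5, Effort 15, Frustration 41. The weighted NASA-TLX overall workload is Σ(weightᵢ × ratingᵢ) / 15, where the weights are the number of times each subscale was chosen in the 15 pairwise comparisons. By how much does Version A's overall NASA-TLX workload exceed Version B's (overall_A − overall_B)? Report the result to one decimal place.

-0.7

Version A weighted sum = 2·24 + 1·38 + 4·72 + 3·9 + 1·42 + 4·66 = 48 + 38 + 288 + 27 + 42 + 264 = 707; overall_A = 707/15 = 47.1333.
Version B weighted sum = 2·51 + 1·61 + 4·90 + 3·5 + 1·15 + 4·41 = 102 + 61 + 360 + 15 + 15 + 164 = 717; overall_B = 717/15 = 47.8000.
Difference = 47.1333 − 47.8000 = -0.6667 ≈ -0.7.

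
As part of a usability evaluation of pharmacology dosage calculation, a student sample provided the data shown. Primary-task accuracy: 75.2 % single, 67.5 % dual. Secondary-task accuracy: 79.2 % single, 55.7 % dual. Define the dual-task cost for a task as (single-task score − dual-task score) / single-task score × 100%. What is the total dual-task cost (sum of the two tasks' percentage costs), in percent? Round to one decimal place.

Primary cost = (75.2 − 67.5) / 75.2 × 100% = 10.2394%.
Secondary cost = (79.2 − 55.7) / 79.2 × 100% = 29.6717%.
Total = 10.2394% + 29.6717% = 39.9111% ≈ 39.9%.

39.9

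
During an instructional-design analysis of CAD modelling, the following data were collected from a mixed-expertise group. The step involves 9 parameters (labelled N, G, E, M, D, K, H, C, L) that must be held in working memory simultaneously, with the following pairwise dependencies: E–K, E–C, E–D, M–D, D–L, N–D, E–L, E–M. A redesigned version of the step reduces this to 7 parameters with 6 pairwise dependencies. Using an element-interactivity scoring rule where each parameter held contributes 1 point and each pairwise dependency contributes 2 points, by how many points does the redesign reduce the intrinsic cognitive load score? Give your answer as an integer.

6

Original: 9 × 1 + 8 × 2 = 9 + 16 = 25.
Redesigned: 7 × 1 + 6 × 2 = 7 + 12 = 19.
Reduction = 25 − 19 = 6.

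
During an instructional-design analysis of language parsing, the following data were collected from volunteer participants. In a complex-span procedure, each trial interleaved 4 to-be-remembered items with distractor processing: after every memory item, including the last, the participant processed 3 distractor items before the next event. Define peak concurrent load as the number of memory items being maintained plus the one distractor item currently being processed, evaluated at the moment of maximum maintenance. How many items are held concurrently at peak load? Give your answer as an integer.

5

Maintenance is greatest during the distractor(s) after memory item 4: all 4 memory items are being held.
One distractor item is concurrently being processed.
Peak concurrent load = 4 + 1 = 5 items.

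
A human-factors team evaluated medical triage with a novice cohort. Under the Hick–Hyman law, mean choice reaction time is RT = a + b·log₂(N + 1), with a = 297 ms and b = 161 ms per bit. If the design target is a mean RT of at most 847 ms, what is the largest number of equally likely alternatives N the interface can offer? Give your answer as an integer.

9

Set 297 + 161·log₂(N + 1) ≤ 847.
log₂(N + 1) ≤ (847 − 297) / 161 = 3.4161.
N + 1 ≤ 2^3.4161 = 10.6745.
N ≤ 9.6745, so the largest integer N is 9.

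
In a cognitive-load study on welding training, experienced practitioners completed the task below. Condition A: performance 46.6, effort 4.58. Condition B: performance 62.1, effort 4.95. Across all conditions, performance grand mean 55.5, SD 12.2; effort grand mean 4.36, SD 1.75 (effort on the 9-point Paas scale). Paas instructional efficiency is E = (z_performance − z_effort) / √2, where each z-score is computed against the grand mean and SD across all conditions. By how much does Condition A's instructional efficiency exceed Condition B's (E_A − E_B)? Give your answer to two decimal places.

-0.75

Condition A: z_P = (46.6 − 55.5)/12.2 = -0.7295; z_E = (4.58 − 4.36)/1.75 = 0.1257; E_A = (-0.7295 − 0.1257)/√2 = -0.6047.
Condition B: z_P = (62.1 − 55.5)/12.2 = 0.5410; z_E = (4.95 − 4.36)/1.75 = 0.3371; E_B = (0.5410 − 0.3371)/√2 = 0.1442.
E_A − E_B = -0.6047 − 0.1442 = -0.7489 ≈ -0.75.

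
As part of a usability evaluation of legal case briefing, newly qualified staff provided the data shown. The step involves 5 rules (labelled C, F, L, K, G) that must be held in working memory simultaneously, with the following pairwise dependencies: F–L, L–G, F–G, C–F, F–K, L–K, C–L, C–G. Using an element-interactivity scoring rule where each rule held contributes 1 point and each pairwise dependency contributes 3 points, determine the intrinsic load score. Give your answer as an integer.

Count of rules held simultaneously: 5.
Count of pairwise dependencies listed: 8.
Element contribution: 5 × 1 = 5.
Interaction contribution: 8 × 3 = 24.
Intrinsic load = 5 + 24 = 29.

29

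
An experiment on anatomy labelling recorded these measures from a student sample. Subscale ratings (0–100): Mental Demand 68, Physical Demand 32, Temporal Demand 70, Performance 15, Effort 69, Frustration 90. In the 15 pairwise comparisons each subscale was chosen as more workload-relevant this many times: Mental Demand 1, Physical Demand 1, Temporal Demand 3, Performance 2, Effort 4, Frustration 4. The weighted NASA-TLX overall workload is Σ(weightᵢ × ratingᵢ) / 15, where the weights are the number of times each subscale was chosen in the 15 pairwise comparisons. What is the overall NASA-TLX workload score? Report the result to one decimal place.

The tallies are the weights (they sum to 15).
Weighted sum = 1·68 + 1·32 + 3·70 + 2·15 + 4·69 + 4·90
            = 68 + 32 + 210 + 30 + 276 + 360 = 976.
Overall workload = 976 / 15 = 65.0667 ≈ 65.1.

65.1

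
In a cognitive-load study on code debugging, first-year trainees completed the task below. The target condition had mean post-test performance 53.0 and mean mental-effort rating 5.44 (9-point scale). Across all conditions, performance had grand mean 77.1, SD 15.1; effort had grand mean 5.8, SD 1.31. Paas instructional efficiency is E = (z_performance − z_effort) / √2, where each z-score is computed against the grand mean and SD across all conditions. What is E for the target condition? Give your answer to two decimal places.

z_performance = (53.0 − 77.1) / 15.1 = -24.1000 / 15.1 = -1.5960.
z_effort = (5.44 − 5.8) / 1.31 = -0.3600 / 1.31 = -0.2748.
z_P − z_E = -1.5960 − (-0.2748) = -1.3212.
E = -1.3212 / √2 = -1.3212 / 1.41421 = -0.9342 ≈ -0.93.

-0.93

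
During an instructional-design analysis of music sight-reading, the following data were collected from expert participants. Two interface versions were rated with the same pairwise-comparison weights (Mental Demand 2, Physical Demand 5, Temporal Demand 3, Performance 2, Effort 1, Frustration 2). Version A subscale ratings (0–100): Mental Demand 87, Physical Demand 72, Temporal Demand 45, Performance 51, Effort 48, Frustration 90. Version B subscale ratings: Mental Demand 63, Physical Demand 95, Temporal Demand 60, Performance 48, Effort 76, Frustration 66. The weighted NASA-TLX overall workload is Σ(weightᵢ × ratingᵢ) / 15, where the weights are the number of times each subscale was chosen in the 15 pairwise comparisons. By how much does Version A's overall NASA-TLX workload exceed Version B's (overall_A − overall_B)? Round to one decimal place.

-5.7

Version A weighted sum = 2·87 + 5·72 + 3·45 + 2·51 + 1·48 + 2·90 = 174 + 360 + 135 + 102 + 48 + 180 = 999; overall_A = 999/15 = 66.6000.
Version B weighted sum = 2·63 + 5·95 + 3·60 + 2·48 + 1·76 + 2·66 = 126 + 475 + 180 + 96 + 76 + 132 = 1085; overall_B = 1085/15 = 72.3333.
Difference = 66.6000 − 72.3333 = -5.7333 ≈ -5.7.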